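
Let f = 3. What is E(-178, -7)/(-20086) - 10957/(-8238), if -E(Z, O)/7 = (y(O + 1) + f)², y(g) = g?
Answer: 55150324/41367117 ≈ 1.3332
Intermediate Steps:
E(Z, O) = -7*(4 + O)² (E(Z, O) = -7*((O + 1) + 3)² = -7*((1 + O) + 3)² = -7*(4 + O)²)
E(-178, -7)/(-20086) - 10957/(-8238) = -7*(4 - 7)²/(-20086) - 10957/(-8238) = -7*(-3)²*(-1/20086) - 10957*(-1/8238) = -7*9*(-1/20086) + 10957/8238 = -63*(-1/20086) + 10957/8238 = 63/20086 + 10957/8238 = 55150324/41367117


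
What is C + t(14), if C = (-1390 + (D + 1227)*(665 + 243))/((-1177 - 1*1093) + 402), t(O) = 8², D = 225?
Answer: -598737/934 ≈ -641.05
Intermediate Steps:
t(O) = 64
C = -658513/934 (C = (-1390 + (225 + 1227)*(665 + 243))/((-1177 - 1*1093) + 402) = (-1390 + 1452*908)/((-1177 - 1093) + 402) = (-1390 + 1318416)/(-2270 + 402) = 1317026/(-1868) = 1317026*(-1/1868) = -658513/934 ≈ -705.05)
C + t(14) = -658513/934 + 64 = -598737/934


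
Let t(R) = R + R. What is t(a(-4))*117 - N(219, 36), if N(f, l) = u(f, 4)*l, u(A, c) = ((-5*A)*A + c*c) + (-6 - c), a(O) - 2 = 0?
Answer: 8633232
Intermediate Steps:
a(O) = 2 (a(O) = 2 + 0 = 2)
u(A, c) = -6 + c**2 - c - 5*A**2 (u(A, c) = (-5*A**2 + c**2) + (-6 - c) = (c**2 - 5*A**2) + (-6 - c) = -6 + c**2 - c - 5*A**2)
N(f, l) = l*(6 - 5*f**2) (N(f, l) = (-6 + 4**2 - 1*4 - 5*f**2)*l = (-6 + 16 - 4 - 5*f**2)*l = (6 - 5*f**2)*l = l*(6 - 5*f**2))
t(R) = 2*R
t(a(-4))*117 - N(219, 36) = (2*2)*117 - 36*(6 - 5*219**2) = 4*117 - 36*(6 - 5*47961) = 468 - 36*(6 - 239805) = 468 - 36*(-239799) = 468 - 1*(-8632764) = 468 + 8632764 = 8633232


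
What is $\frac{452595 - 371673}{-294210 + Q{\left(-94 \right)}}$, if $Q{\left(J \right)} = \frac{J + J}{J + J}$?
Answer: $- \frac{80922}{294209} \approx -0.27505$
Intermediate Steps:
$Q{\left(J \right)} = 1$ ($Q{\left(J \right)} = \frac{2 J}{2 J} = 2 J \frac{1}{2 J} = 1$)
$\frac{452595 - 371673}{-294210 + Q{\left(-94 \right)}} = \frac{452595 - 371673}{-294210 + 1} = \frac{80922}{-294209} = 80922 \left(- \frac{1}{294209}\right) = - \frac{80922}{294209}$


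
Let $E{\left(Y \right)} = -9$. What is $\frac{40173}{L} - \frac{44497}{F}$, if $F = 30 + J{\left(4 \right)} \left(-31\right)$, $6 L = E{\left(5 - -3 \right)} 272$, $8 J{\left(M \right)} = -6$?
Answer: $- \frac{27058651}{28968} \approx -934.09$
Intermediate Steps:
$J{\left(M \right)} = - \frac{3}{4}$ ($J{\left(M \right)} = \frac{1}{8} \left(-6\right) = - \frac{3}{4}$)
$L = -408$ ($L = \frac{\left(-9\right) 272}{6} = \frac{1}{6} \left(-2448\right) = -408$)
$F = \frac{213}{4}$ ($F = 30 - - \frac{93}{4} = 30 + \frac{93}{4} = \frac{213}{4} \approx 53.25$)
$\frac{40173}{L} - \frac{44497}{F} = \frac{40173}{-408} - \frac{44497}{\frac{213}{4}} = 40173 \left(- \frac{1}{408}\right) - \frac{177988}{213} = - \frac{13391}{136} - \frac{177988}{213} = - \frac{27058651}{28968}$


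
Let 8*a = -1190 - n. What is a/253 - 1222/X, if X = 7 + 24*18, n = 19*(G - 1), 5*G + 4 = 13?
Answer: -326349/96580 ≈ -3.3791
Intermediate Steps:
G = 9/5 (G = -⅘ + (⅕)*13 = -⅘ + 13/5 = 9/5 ≈ 1.8000)
n = 76/5 (n = 19*(9/5 - 1) = 19*(⅘) = 76/5 ≈ 15.200)
X = 439 (X = 7 + 432 = 439)
a = -3013/20 (a = (-1190 - 1*76/5)/8 = (-1190 - 76/5)/8 = (⅛)*(-6026/5) = -3013/20 ≈ -150.65)
a/253 - 1222/X = -3013/20/253 - 1222/439 = -3013/20*1/253 - 1222*1/439 = -131/220 - 1222/439 = -326349/96580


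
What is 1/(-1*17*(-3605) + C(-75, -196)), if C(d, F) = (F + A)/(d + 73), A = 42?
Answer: 1/61362 ≈ 1.6297e-5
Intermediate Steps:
C(d, F) = (42 + F)/(73 + d) (C(d, F) = (F + 42)/(d + 73) = (42 + F)/(73 + d))
1/(-1*17*(-3605) + C(-75, -196)) = 1/(-1*17*(-3605) + (42 - 196)/(73 - 75)) = 1/(-17*(-3605) - 154/(-2)) = 1/(61285 - 1/2*(-154)) = 1/(61285 + 77) = 1/61362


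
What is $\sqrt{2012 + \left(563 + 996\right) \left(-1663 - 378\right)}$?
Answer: $3 i \sqrt{353323} \approx 1783.2 i$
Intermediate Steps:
$\sqrt{2012 + \left(563 + 996\right) \left(-1663 - 378\right)} = \sqrt{2012 + 1559 \left(-2041\right)} = \sqrt{2012 - 3181919} = \sqrt{-3179907} = 3 i \sqrt{353323}$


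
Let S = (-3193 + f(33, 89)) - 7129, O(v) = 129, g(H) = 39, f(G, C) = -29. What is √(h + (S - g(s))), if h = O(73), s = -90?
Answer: I*√10261 ≈ 101.3*I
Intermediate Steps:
h = 129
S = -10351 (S = (-3193 - 29) - 7129 = -3222 - 7129 = -10351)
√(h + (S - g(s))) = √(129 + (-10351 - 1*39)) = √(129 + (-10351 - 39)) = √(129 - 10390) = √(-10261) = I*√10261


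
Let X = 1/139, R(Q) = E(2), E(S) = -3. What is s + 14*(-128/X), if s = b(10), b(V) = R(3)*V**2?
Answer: -249388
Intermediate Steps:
R(Q) = -3
X = 1/139 ≈ 0.0071942
b(V) = -3*V**2
s = -300 (s = -3*10**2 = -3*100 = -300)
s + 14*(-128/X) = -300 + 14*(-128/1/139) = -300 + 14*(-128*139) = -300 + 14*(-17792) = -300 - 249088 = -249388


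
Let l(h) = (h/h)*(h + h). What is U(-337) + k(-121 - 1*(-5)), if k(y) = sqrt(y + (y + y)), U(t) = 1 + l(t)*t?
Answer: 227139 + 2*I*sqrt(87) ≈ 2.2714e+5 + 18.655*I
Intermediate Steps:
l(h) = 2*h (l(h) = 1*(2*h) = 2*h)
U(t) = 1 + 2*t**2 (U(t) = 1 + (2*t)*t = 1 + 2*t**2)
k(y) = sqrt(3)*sqrt(y) (k(y) = sqrt(y + 2*y) = sqrt(3*y) = sqrt(3)*sqrt(y))
U(-337) + k(-121 - 1*(-5)) = (1 + 2*(-337)**2) + sqrt(3)*sqrt(-121 - 1*(-5)) = (1 + 2*113569) + sqrt(3)*sqrt(-121 + 5) = (1 + 227138) + sqrt(3)*sqrt(-116) = 227139 + sqrt(3)*(2*I*sqrt(29)) = 227139 + 2*I*sqrt(87)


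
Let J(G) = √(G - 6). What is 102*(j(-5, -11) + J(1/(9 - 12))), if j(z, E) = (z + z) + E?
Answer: -2142 + 34*I*√57 ≈ -2142.0 + 256.69*I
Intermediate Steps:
j(z, E) = E + 2*z (j(z, E) = 2*z + E = E + 2*z)
J(G) = √(-6 + G)
102*(j(-5, -11) + J(1/(9 - 12))) = 102*((-11 + 2*(-5)) + √(-6 + 1/(9 - 12))) = 102*((-11 - 10) + √(-6 + 1/(-3))) = 102*(-21 + √(-6 - ⅓)) = 102*(-21 + √(-19/3)) = 102*(-21 + I*√57/3) = -2142 + 34*I*√57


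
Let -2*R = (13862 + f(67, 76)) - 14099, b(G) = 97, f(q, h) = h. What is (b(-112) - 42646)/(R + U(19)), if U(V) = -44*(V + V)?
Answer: 28366/1061 ≈ 26.735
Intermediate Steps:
U(V) = -88*V
R = 161/2 (R = -((13862 + 76) - 14099)/2 = -(13938 - 14099)/2 = -1/2*(-161) = 161/2 ≈ 80.500)
(b(-112) - 42646)/(R + U(19)) = (97 - 42646)/(161/2 - 88*19) = -42549/(161/2 - 1672) = -42549/(-3183/2) = -42549*(-2/3183) = 28366/1061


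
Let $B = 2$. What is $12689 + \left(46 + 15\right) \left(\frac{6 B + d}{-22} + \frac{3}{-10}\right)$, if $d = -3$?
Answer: $\frac{695516}{55} \approx 12646.0$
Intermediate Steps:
$12689 + \left(46 + 15\right) \left(\frac{6 B + d}{-22} + \frac{3}{-10}\right) = 12689 + \left(46 + 15\right) \left(\frac{6 \cdot 2 - 3}{-22} + \frac{3}{-10}\right) = 12689 + 61 \left(\left(12 - 3\right) \left(- \frac{1}{22}\right) + 3 \left(- \frac{1}{10}\right)\right) = 12689 + 61 \left(9 \left(- \frac{1}{22}\right) - \frac{3}{10}\right) = 12689 + 61 \left(- \frac{9}{22} - \frac{3}{10}\right) = 12689 + 61 \left(- \frac{39}{55}\right) = 12689 - \frac{2379}{55} = \frac{695516}{55}$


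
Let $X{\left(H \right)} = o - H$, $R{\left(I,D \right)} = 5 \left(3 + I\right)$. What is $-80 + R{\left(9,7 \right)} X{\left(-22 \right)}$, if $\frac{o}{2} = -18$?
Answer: $-920$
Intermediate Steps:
$o = -36$ ($o = 2 \left(-18\right) = -36$)
$R{\left(I,D \right)} = 15 + 5 I$
$X{\left(H \right)} = -36 - H$
$-80 + R{\left(9,7 \right)} X{\left(-22 \right)} = -80 + \left(15 + 5 \cdot 9\right) \left(-36 - -22\right) = -80 + \left(15 + 45\right) \left(-36 + 22\right) = -80 + 60 \left(-14\right) = -80 - 840 = -920$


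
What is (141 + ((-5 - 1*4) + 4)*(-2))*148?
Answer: 22348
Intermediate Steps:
(141 + ((-5 - 1*4) + 4)*(-2))*148 = (141 + ((-5 - 4) + 4)*(-2))*148 = (141 + (-9 + 4)*(-2))*148 = (141 - 5*(-2))*148 = (141 + 10)*148 = 151*148 = 22348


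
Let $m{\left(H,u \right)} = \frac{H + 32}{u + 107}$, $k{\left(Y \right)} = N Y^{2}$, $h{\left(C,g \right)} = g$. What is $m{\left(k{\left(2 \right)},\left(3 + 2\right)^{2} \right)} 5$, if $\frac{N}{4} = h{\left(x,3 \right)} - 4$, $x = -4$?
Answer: $\frac{20}{33} \approx 0.60606$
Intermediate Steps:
$N = -4$ ($N = 4 \left(3 - 4\right) = 4 \left(-1\right) = -4$)
$k{\left(Y \right)} = - 4 Y^{2}$
$m{\left(H,u \right)} = \frac{32 + H}{107 + u}$
$m{\left(k{\left(2 \right)},\left(3 + 2\right)^{2} \right)} 5 = \frac{32 - 4 \cdot 2^{2}}{107 + \left(3 + 2\right)^{2}} \cdot 5 = \frac{32 - 16}{107 + 5^{2}} \cdot 5 = \frac{32 - 16}{107 + 25} \cdot 5 = \frac{1}{132} \cdot 16 \cdot 5 = \frac{4}{33} \cdot 5 = \frac{20}{33}$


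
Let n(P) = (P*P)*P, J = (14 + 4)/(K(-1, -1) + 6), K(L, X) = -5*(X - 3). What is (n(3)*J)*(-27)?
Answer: -6561/13 ≈ -504.69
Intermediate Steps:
K(L, X) = 15 - 5*X (K(L, X) = -5*(-3 + X) = 15 - 5*X)
J = 9/13 (J = (14 + 4)/((15 - 5*(-1)) + 6) = 18/((15 + 5) + 6) = 18/(20 + 6) = 18/26 = 18*(1/26) = 9/13 ≈ 0.69231)
n(P) = P³ (n(P) = P²*P = P³)
(n(3)*J)*(-27) = (3³*(9/13))*(-27) = (27*(9/13))*(-27) = (243/13)*(-27) = -6561/13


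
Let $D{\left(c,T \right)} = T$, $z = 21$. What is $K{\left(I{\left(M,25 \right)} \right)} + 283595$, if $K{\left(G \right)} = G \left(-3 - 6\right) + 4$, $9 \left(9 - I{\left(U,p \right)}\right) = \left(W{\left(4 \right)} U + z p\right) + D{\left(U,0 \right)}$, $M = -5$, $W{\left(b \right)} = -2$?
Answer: $284053$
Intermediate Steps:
$I{\left(U,p \right)} = 9 - \frac{7 p}{3} + \frac{2 U}{9}$ ($I{\left(U,p \right)} = 9 - \frac{\left(- 2 U + 21 p\right) + 0}{9} = 9 - \frac{- 2 U + 21 p}{9} = 9 + \left(- \frac{7 p}{3} + \frac{2 U}{9}\right) = 9 - \frac{7 p}{3} + \frac{2 U}{9}$)
$K{\left(G \right)} = 4 - 9 G$ ($K{\left(G \right)} = G \left(-3 - 6\right) + 4 = G \left(-9\right) + 4 = - 9 G + 4 = 4 - 9 G$)
$K{\left(I{\left(M,25 \right)} \right)} + 283595 = \left(4 - 9 \left(9 - \frac{175}{3} + \frac{2}{9} \left(-5\right)\right)\right) + 283595 = \left(4 - 9 \left(9 - \frac{175}{3} - \frac{10}{9}\right)\right) + 283595 = \left(4 - -454\right) + 283595 = \left(4 + 454\right) + 283595 = 458 + 283595 = 284053$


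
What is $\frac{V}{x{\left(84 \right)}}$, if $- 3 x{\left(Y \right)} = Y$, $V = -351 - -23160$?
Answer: $- \frac{22809}{28} \approx -814.61$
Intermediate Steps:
$V = 22809$ ($V = -351 + 23160 = 22809$)
$x{\left(Y \right)} = - \frac{Y}{3}$
$\frac{V}{x{\left(84 \right)}} = \frac{22809}{\left(- \frac{1}{3}\right) 84} = \frac{22809}{-28} = 22809 \left(- \frac{1}{28}\right) = - \frac{22809}{28}$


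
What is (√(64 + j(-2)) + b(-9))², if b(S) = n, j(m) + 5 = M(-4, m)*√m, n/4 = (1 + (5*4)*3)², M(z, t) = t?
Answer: (14884 + √(59 - 2*I*√2))² ≈ 2.2176e+8 - 5.5e+3*I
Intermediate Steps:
n = 14884 (n = 4*(1 + (5*4)*3)² = 4*(1 + 20*3)² = 4*(1 + 60)² = 4*61² = 4*3721 = 14884)
j(m) = -5 + m^(3/2) (j(m) = -5 + m*√m = -5 + m^(3/2))
b(S) = 14884
(√(64 + j(-2)) + b(-9))² = (√(64 + (-5 + (-2)^(3/2))) + 14884)² = (√(64 + (-5 - 2*I*√2)) + 14884)² = (√(59 - 2*I*√2) + 14884)² = (14884 + √(59 - 2*I*√2))²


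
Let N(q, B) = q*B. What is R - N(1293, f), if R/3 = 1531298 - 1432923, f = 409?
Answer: -233712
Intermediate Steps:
N(q, B) = B*q
R = 295125 (R = 3*(1531298 - 1432923) = 3*98375 = 295125)
R - N(1293, f) = 295125 - 409*1293 = 295125 - 1*528837 = 295125 - 528837 = -233712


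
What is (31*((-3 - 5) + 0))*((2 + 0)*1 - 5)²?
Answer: -2232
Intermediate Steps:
(31*((-3 - 5) + 0))*((2 + 0)*1 - 5)² = (31*(-8 + 0))*(2*1 - 5)² = (31*(-8))*(2 - 5)² = -248*(-3)² = -248*9 = -2232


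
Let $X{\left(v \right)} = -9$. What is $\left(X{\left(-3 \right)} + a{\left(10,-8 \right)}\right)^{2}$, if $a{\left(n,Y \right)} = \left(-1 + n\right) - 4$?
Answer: $16$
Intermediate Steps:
$a{\left(n,Y \right)} = -5 + n$
$\left(X{\left(-3 \right)} + a{\left(10,-8 \right)}\right)^{2} = \left(-9 + \left(-5 + 10\right)\right)^{2} = \left(-9 + 5\right)^{2} = \left(-4\right)^{2} = 16$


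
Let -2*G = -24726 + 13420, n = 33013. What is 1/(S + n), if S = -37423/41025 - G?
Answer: 41025/1122406577 ≈ 3.6551e-5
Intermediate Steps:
G = 5653 (G = -(-24726 + 13420)/2 = -1/2*(-11306) = 5653)
S = -231951748/41025 (S = -37423/41025 - 1*5653 = -37423*1/41025 - 5653 = -37423/41025 - 5653 = -231951748/41025 ≈ -5653.9)
1/(S + n) = 1/(-231951748/41025 + 33013) = 1/(1122406577/41025) = 41025/1122406577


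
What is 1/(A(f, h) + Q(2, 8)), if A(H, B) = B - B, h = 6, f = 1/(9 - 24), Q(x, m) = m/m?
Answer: 1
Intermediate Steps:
Q(x, m) = 1
f = -1/15 (f = 1/(-15) = -1/15 ≈ -0.066667)
A(H, B) = 0
1/(A(f, h) + Q(2, 8)) = 1/(0 + 1) = 1/1 = 1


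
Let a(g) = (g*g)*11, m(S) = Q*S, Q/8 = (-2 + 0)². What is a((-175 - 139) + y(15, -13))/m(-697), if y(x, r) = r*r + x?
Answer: -46475/5576 ≈ -8.3348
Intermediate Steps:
Q = 32 (Q = 8*(-2 + 0)² = 8*(-2)² = 8*4 = 32)
y(x, r) = x + r² (y(x, r) = r² + x = x + r²)
m(S) = 32*S
a(g) = 11*g² (a(g) = g²*11 = 11*g²)
a((-175 - 139) + y(15, -13))/m(-697) = (11*((-175 - 139) + (15 + (-13)²))²)/((32*(-697))) = (11*(-314 + (15 + 169))²)/(-22304) = (11*(-314 + 184)²)*(-1/22304) = (11*(-130)²)*(-1/22304) = (11*16900)*(-1/22304) = 185900*(-1/22304) = -46475/5576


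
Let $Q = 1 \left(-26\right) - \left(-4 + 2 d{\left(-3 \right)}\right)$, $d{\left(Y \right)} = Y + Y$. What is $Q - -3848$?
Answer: $3838$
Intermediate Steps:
$d{\left(Y \right)} = 2 Y$
$Q = -10$ ($Q = 1 \left(-26\right) - \left(-4 + 2 \cdot 2 \left(-3\right)\right) = -26 + \left(4 - -12\right) = -26 + \left(4 + 12\right) = -26 + 16 = -10$)
$Q - -3848 = -10 - -3848 = -10 + 3848 = 3838$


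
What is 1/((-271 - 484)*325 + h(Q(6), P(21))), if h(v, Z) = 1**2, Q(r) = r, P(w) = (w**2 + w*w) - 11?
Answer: -1/245374 ≈ -4.0754e-6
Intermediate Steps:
P(w) = -11 + 2*w**2 (P(w) = (w**2 + w**2) - 11 = 2*w**2 - 11 = -11 + 2*w**2)
h(v, Z) = 1
1/((-271 - 484)*325 + h(Q(6), P(21))) = 1/((-271 - 484)*325 + 1) = 1/(-755*325 + 1) = 1/(-245375 + 1) = 1/(-245374) = -1/245374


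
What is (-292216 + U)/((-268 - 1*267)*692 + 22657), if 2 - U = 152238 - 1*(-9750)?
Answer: 454202/347563 ≈ 1.3068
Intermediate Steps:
U = -161986 (U = 2 - (152238 - 1*(-9750)) = 2 - (152238 + 9750) = 2 - 1*161988 = 2 - 161988 = -161986)
(-292216 + U)/((-268 - 1*267)*692 + 22657) = (-292216 - 161986)/((-268 - 1*267)*692 + 22657) = -454202/((-268 - 267)*692 + 22657) = -454202/(-535*692 + 22657) = -454202/(-370220 + 22657) = -454202/(-347563) = -454202*(-1/347563) = 454202/347563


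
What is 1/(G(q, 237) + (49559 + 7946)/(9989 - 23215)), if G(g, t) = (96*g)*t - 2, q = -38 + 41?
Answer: 13226/902669899 ≈ 1.4652e-5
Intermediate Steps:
q = 3
G(g, t) = -2 + 96*g*t (G(g, t) = 96*g*t - 2 = -2 + 96*g*t)
1/(G(q, 237) + (49559 + 7946)/(9989 - 23215)) = 1/((-2 + 96*3*237) + (49559 + 7946)/(9989 - 23215)) = 1/((-2 + 68256) + 57505/(-13226)) = 1/(68254 + 57505*(-1/13226)) = 1/(68254 - 57505/13226) = 1/(902669899/13226) = 13226/902669899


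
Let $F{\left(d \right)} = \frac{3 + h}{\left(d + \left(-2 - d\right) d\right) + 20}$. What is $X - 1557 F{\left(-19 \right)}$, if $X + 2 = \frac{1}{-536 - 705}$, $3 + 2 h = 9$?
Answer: $\frac{5396948}{199801} \approx 27.012$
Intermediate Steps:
$h = 3$ ($h = - \frac{3}{2} + \frac{1}{2} \cdot 9 = - \frac{3}{2} + \frac{9}{2} = 3$)
$X = - \frac{2483}{1241}$ ($X = -2 + \frac{1}{-536 - 705} = -2 + \frac{1}{-1241} = -2 - \frac{1}{1241} = - \frac{2483}{1241} \approx -2.0008$)
$F{\left(d \right)} = \frac{6}{20 + d + d \left(-2 - d\right)}$ ($F{\left(d \right)} = \frac{3 + 3}{\left(d + \left(-2 - d\right) d\right) + 20} = \frac{6}{\left(d + d \left(-2 - d\right)\right) + 20} = \frac{6}{20 + d + d \left(-2 - d\right)}$)
$X - 1557 F{\left(-19 \right)} = - \frac{2483}{1241} - 1557 \left(- \frac{6}{-20 - 19 + \left(-19\right)^{2}}\right) = - \frac{2483}{1241} - 1557 \left(- \frac{6}{-20 - 19 + 361}\right) = - \frac{2483}{1241} - 1557 \left(- \frac{6}{322}\right) = - \frac{2483}{1241} - 1557 \left(\left(-6\right) \frac{1}{322}\right) = - \frac{2483}{1241} - - \frac{4671}{161} = - \frac{2483}{1241} + \frac{4671}{161} = \frac{5396948}{199801}$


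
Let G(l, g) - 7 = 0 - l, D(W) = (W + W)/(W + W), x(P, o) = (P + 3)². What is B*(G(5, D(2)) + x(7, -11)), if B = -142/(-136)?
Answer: 213/2 ≈ 106.50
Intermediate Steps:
x(P, o) = (3 + P)²
D(W) = 1 (D(W) = (2*W)/((2*W)) = (2*W)*(1/(2*W)) = 1)
G(l, g) = 7 - l (G(l, g) = 7 + (0 - l) = 7 - l)
B = 71/68 (B = -142*(-1/136) = 71/68 ≈ 1.0441)
B*(G(5, D(2)) + x(7, -11)) = 71*((7 - 1*5) + (3 + 7)²)/68 = 71*((7 - 5) + 10²)/68 = 71*(2 + 100)/68 = (71/68)*102 = 213/2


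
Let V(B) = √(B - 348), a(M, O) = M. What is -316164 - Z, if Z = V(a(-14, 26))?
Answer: -316164 - I*√362 ≈ -3.1616e+5 - 19.026*I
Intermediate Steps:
V(B) = √(-348 + B)
Z = I*√362 (Z = √(-348 - 14) = √(-362) = I*√362 ≈ 19.026*I)
-316164 - Z = -316164 - I*√362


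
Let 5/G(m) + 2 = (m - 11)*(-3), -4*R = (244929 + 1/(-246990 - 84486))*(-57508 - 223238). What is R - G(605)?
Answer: 423574193962862447/24639716 ≈ 1.7191e+10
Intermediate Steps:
R = 3798871694733573/220984 (R = -(244929 + 1/(-246990 - 84486))*(-57508 - 223238)/4 = -(244929 + 1/(-331476))*(-280746)/4 = -(244929 - 1/331476)*(-280746)/4 = -81188085203*(-280746)/1325904 = -¼*(-3798871694733573/55246) = 3798871694733573/220984 ≈ 1.7191e+10)
G(m) = 5/(31 - 3*m) (G(m) = 5/(-2 + (m - 11)*(-3)) = 5/(-2 + (-11 + m)*(-3)) = 5/(-2 + (33 - 3*m)) = 5/(31 - 3*m))
R - G(605) = 3798871694733573/220984 - (-5)/(-31 + 3*605) = 3798871694733573/220984 - (-5)/(-31 + 1815) = 3798871694733573/220984 - (-5)/1784 = 3798871694733573/220984 - 1*(-5/1784) = 3798871694733573/220984 + 5/1784 = 423574193962862447/24639716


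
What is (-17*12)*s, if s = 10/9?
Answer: -680/3 ≈ -226.67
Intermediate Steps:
s = 10/9 (s = 10*(⅑) = 10/9 ≈ 1.1111)
(-17*12)*s = -17*12*(10/9) = -204*10/9 = -680/3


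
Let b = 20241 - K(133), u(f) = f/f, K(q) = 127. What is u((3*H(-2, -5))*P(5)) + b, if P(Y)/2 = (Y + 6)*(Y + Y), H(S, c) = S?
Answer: 20115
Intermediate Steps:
P(Y) = 4*Y*(6 + Y) (P(Y) = 2*((Y + 6)*(Y + Y)) = 2*((6 + Y)*(2*Y)) = 2*(2*Y*(6 + Y)) = 4*Y*(6 + Y))
u(f) = 1
b = 20114 (b = 20241 - 1*127 = 20241 - 127 = 20114)
u((3*H(-2, -5))*P(5)) + b = 1 + 20114 = 20115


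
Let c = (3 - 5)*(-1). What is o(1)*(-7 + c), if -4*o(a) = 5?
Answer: 25/4 ≈ 6.2500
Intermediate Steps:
c = 2 (c = -2*(-1) = 2)
o(a) = -5/4 (o(a) = -¼*5 = -5/4)
o(1)*(-7 + c) = -5*(-7 + 2)/4 = -5/4*(-5) = 25/4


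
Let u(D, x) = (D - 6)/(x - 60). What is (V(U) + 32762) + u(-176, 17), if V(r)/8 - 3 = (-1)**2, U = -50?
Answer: 1410324/43 ≈ 32798.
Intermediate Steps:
V(r) = 32 (V(r) = 24 + 8*(-1)**2 = 24 + 8*1 = 24 + 8 = 32)
u(D, x) = (-6 + D)/(-60 + x)
(V(U) + 32762) + u(-176, 17) = (32 + 32762) + (-6 - 176)/(-60 + 17) = 32794 - 182/(-43) = 32794 - 1/43*(-182) = 32794 + 182/43 = 1410324/43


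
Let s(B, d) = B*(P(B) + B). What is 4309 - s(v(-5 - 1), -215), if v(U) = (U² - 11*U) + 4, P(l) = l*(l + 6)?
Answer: -1265359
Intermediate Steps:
P(l) = l*(6 + l)
v(U) = 4 + U² - 11*U
s(B, d) = B*(B + B*(6 + B)) (s(B, d) = B*(B*(6 + B) + B) = B*(B + B*(6 + B)))
4309 - s(v(-5 - 1), -215) = 4309 - (4 + (-5 - 1)² - 11*(-5 - 1))²*(7 + (4 + (-5 - 1)² - 11*(-5 - 1))) = 4309 - (4 + (-6)² - 11*(-6))²*(7 + (4 + (-6)² - 11*(-6))) = 4309 - (4 + 36 + 66)²*(7 + (4 + 36 + 66)) = 4309 - 106²*(7 + 106) = 4309 - 11236*113 = 4309 - 1*1269668 = 4309 - 1269668 = -1265359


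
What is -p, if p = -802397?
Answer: 802397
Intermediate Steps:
-p = -1*(-802397) = 802397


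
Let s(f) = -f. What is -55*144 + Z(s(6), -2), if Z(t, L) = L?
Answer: -7922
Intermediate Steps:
-55*144 + Z(s(6), -2) = -55*144 - 2 = -7920 - 2 = -7922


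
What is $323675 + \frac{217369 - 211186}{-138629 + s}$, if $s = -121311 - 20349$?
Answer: $\frac{90722535892}{280289} \approx 3.2368 \cdot 10^{5}$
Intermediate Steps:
$s = -141660$ ($s = -121311 - 20349 = -141660$)
$323675 + \frac{217369 - 211186}{-138629 + s} = 323675 + \frac{217369 - 211186}{-138629 - 141660} = 323675 + \frac{6183}{-280289} = 323675 + 6183 \left(- \frac{1}{280289}\right) = 323675 - \frac{6183}{280289} = \frac{90722535892}{280289}$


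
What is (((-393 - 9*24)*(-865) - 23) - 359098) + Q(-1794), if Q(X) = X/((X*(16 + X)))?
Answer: 298106591/1778 ≈ 1.6766e+5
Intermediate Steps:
Q(X) = 1/(16 + X) (Q(X) = X*(1/(X*(16 + X))) = 1/(16 + X))
(((-393 - 9*24)*(-865) - 23) - 359098) + Q(-1794) = (((-393 - 9*24)*(-865) - 23) - 359098) + 1/(16 - 1794) = (((-393 - 1*216)*(-865) - 23) - 359098) + 1/(-1778) = (((-393 - 216)*(-865) - 23) - 359098) - 1/1778 = ((-609*(-865) - 23) - 359098) - 1/1778 = ((526785 - 23) - 359098) - 1/1778 = (526762 - 359098) - 1/1778 = 167664 - 1/1778 = 298106591/1778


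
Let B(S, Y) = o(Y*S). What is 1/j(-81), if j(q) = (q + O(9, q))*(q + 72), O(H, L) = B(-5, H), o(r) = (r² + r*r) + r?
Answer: -1/35316 ≈ -2.8316e-5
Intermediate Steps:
o(r) = r + 2*r² (o(r) = (r² + r²) + r = 2*r² + r = r + 2*r²)
B(S, Y) = S*Y*(1 + 2*S*Y) (B(S, Y) = (Y*S)*(1 + 2*(Y*S)) = (S*Y)*(1 + 2*(S*Y)) = (S*Y)*(1 + 2*S*Y) = S*Y*(1 + 2*S*Y))
O(H, L) = -5*H*(1 - 10*H) (O(H, L) = -5*H*(1 + 2*(-5)*H) = -5*H*(1 - 10*H))
j(q) = (72 + q)*(4005 + q) (j(q) = (q + 5*9*(-1 + 10*9))*(q + 72) = (q + 5*9*(-1 + 90))*(72 + q) = (q + 5*9*89)*(72 + q) = (q + 4005)*(72 + q) = (4005 + q)*(72 + q) = (72 + q)*(4005 + q))
1/j(-81) = 1/(288360 + (-81)² + 4077*(-81)) = 1/(288360 + 6561 - 330237) = 1/(-35316) = -1/35316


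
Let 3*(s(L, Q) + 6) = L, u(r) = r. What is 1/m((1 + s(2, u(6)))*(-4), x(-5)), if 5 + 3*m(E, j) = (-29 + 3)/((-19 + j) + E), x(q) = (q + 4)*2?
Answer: 33/23 ≈ 1.4348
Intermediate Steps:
s(L, Q) = -6 + L/3
x(q) = 8 + 2*q (x(q) = (4 + q)*2 = 8 + 2*q)
m(E, j) = -5/3 - 26/(3*(-19 + E + j)) (m(E, j) = -5/3 + ((-29 + 3)/((-19 + j) + E))/3 = -5/3 + (-26/(-19 + E + j))/3 = -5/3 - 26/(3*(-19 + E + j)))
1/m((1 + s(2, u(6)))*(-4), x(-5)) = 1/((69 - 5*(1 + (-6 + (1/3)*2))*(-4) - 5*(8 + 2*(-5)))/(3*(-19 + (1 + (-6 + (1/3)*2))*(-4) + (8 + 2*(-5))))) = 1/((69 - 5*(1 + (-6 + 2/3))*(-4) - 5*(8 - 10))/(3*(-19 + (1 + (-6 + 2/3))*(-4) + (8 - 10)))) = 1/((69 - 5*(1 - 16/3)*(-4) - 5*(-2))/(3*(-19 + (1 - 16/3)*(-4) - 2))) = 1/((69 - (-65)*(-4)/3 + 10)/(3*(-19 - 13/3*(-4) - 2))) = 1/((69 - 5*52/3 + 10)/(3*(-19 + 52/3 - 2))) = 1/((69 - 260/3 + 10)/(3*(-11/3))) = 1/((1/3)*(-3/11)*(-23/3)) = 1/(23/33) = 33/23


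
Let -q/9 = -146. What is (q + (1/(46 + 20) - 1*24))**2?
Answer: 7248989881/4356 ≈ 1.6641e+6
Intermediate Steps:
q = 1314 (q = -9*(-146) = 1314)
(q + (1/(46 + 20) - 1*24))**2 = (1314 + (1/(46 + 20) - 1*24))**2 = (1314 + (1/66 - 24))**2 = (1314 - 1583/66)**2 = (85141/66)**2 = 7248989881/4356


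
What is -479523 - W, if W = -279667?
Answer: -199856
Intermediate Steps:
-479523 - W = -479523 - 1*(-279667) = -479523 + 279667 = -199856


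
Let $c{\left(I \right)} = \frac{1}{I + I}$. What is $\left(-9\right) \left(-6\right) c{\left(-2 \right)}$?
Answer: $- \frac{27}{2} \approx -13.5$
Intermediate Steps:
$c{\left(I \right)} = \frac{1}{2 I}$
$\left(-9\right) \left(-6\right) c{\left(-2 \right)} = \left(-9\right) \left(-6\right) \frac{1}{2 \left(-2\right)} = 54 \cdot \frac{1}{2} \left(- \frac{1}{2}\right) = 54 \left(- \frac{1}{4}\right) = - \frac{27}{2}$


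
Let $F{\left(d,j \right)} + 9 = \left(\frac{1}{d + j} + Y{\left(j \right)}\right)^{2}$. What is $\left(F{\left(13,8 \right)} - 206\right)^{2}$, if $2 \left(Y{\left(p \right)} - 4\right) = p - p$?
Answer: $\frac{7672008100}{194481} \approx 39449.0$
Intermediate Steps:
$Y{\left(p \right)} = 4$ ($Y{\left(p \right)} = 4 + \frac{p - p}{2} = 4 + \frac{1}{2} \cdot 0 = 4 + 0 = 4$)
$F{\left(d,j \right)} = -9 + \left(4 + \frac{1}{d + j}\right)^{2}$ ($F{\left(d,j \right)} = -9 + \left(\frac{1}{d + j} + 4\right)^{2} = -9 + \left(4 + \frac{1}{d + j}\right)^{2}$)
$\left(F{\left(13,8 \right)} - 206\right)^{2} = \left(\left(-9 + \frac{\left(1 + 4 \cdot 13 + 4 \cdot 8\right)^{2}}{\left(13 + 8\right)^{2}}\right) - 206\right)^{2} = \left(\left(-9 + \frac{\left(1 + 52 + 32\right)^{2}}{441}\right) - 206\right)^{2} = \left(\left(-9 + \frac{85^{2}}{441}\right) - 206\right)^{2} = \left(\left(-9 + \frac{1}{441} \cdot 7225\right) - 206\right)^{2} = \left(\left(-9 + \frac{7225}{441}\right) - 206\right)^{2} = \left(\frac{3256}{441} - 206\right)^{2} = \left(- \frac{87590}{441}\right)^{2} = \frac{7672008100}{194481}$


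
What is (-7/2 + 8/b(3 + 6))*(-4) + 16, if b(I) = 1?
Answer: -2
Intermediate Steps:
(-7/2 + 8/b(3 + 6))*(-4) + 16 = (-7/2 + 8/1)*(-4) + 16 = (-7*½ + 8*1)*(-4) + 16 = (-7/2 + 8)*(-4) + 16 = (9/2)*(-4) + 16 = -18 + 16 = -2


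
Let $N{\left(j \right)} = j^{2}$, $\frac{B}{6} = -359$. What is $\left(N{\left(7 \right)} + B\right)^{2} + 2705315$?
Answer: $7136340$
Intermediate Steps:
$B = -2154$ ($B = 6 \left(-359\right) = -2154$)
$\left(N{\left(7 \right)} + B\right)^{2} + 2705315 = \left(7^{2} - 2154\right)^{2} + 2705315 = \left(49 - 2154\right)^{2} + 2705315 = \left(-2105\right)^{2} + 2705315 = 4431025 + 2705315 = 7136340$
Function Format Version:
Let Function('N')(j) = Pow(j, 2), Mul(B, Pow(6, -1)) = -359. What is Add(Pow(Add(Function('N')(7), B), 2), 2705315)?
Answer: 7136340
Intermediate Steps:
B = -2154 (B = Mul(6, -359) = -2154)
Add(Pow(Add(Function('N')(7), B), 2), 2705315) = Add(Pow(Add(Pow(7, 2), -2154), 2), 2705315) = Add(Pow(Add(49, -2154), 2), 2705315) = Add(Pow(-2105, 2), 2705315) = Add(4431025, 2705315) = 7136340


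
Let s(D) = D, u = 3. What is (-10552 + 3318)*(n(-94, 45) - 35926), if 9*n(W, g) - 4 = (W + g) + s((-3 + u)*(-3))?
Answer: 259924854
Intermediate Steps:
n(W, g) = 4/9 + W/9 + g/9 (n(W, g) = 4/9 + ((W + g) + (-3 + 3)*(-3))/9 = 4/9 + ((W + g) + 0*(-3))/9 = 4/9 + ((W + g) + 0)/9 = 4/9 + (W + g)/9 = 4/9 + (W/9 + g/9) = 4/9 + W/9 + g/9)
(-10552 + 3318)*(n(-94, 45) - 35926) = (-10552 + 3318)*((4/9 + (1/9)*(-94) + (1/9)*45) - 35926) = -7234*((4/9 - 94/9 + 5) - 35926) = -7234*(-5 - 35926) = -7234*(-35931) = 259924854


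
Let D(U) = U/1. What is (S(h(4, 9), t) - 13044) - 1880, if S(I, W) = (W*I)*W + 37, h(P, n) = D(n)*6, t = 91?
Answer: 432287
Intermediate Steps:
D(U) = U (D(U) = U*1 = U)
h(P, n) = 6*n (h(P, n) = n*6 = 6*n)
S(I, W) = 37 + I*W**2 (S(I, W) = (I*W)*W + 37 = I*W**2 + 37 = 37 + I*W**2)
(S(h(4, 9), t) - 13044) - 1880 = ((37 + (6*9)*91**2) - 13044) - 1880 = ((37 + 54*8281) - 13044) - 1880 = ((37 + 447174) - 13044) - 1880 = (447211 - 13044) - 1880 = 434167 - 1880 = 432287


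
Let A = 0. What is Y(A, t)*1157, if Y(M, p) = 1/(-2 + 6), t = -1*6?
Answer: 1157/4 ≈ 289.25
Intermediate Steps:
t = -6
Y(M, p) = ¼ (Y(M, p) = 1/4 = ¼)
Y(A, t)*1157 = (¼)*1157 = 1157/4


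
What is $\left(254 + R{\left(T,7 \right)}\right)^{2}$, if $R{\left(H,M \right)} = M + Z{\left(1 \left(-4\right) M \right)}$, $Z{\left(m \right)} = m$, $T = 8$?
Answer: $54289$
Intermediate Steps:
$R{\left(H,M \right)} = - 3 M$ ($R{\left(H,M \right)} = M + 1 \left(-4\right) M = M - 4 M = - 3 M$)
$\left(254 + R{\left(T,7 \right)}\right)^{2} = \left(254 - 21\right)^{2} = 233^{2} = 54289$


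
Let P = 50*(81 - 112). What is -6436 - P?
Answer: -4886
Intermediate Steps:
P = -1550 (P = 50*(-31) = -1550)
-6436 - P = -6436 - 1*(-1550) = -6436 + 1550 = -4886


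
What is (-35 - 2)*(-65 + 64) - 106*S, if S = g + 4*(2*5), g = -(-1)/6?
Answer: -12662/3 ≈ -4220.7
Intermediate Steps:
g = 1/6 (g = -(-1)/6 = -1*(-1/6) = 1/6 ≈ 0.16667)
S = 241/6 (S = 1/6 + 4*(2*5) = 1/6 + 4*10 = 1/6 + 40 = 241/6 ≈ 40.167)
(-35 - 2)*(-65 + 64) - 106*S = (-35 - 2)*(-65 + 64) - 106*241/6 = -37*(-1) - 12773/3 = 37 - 12773/3 = -12662/3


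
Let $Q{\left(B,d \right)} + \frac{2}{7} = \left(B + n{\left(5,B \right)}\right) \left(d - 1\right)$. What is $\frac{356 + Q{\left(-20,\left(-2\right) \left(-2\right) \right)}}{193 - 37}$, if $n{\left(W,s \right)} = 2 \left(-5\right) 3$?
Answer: $\frac{120}{91} \approx 1.3187$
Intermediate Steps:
$n{\left(W,s \right)} = -30$ ($n{\left(W,s \right)} = \left(-10\right) 3 = -30$)
$Q{\left(B,d \right)} = - \frac{2}{7} + \left(-1 + d\right) \left(-30 + B\right)$ ($Q{\left(B,d \right)} = - \frac{2}{7} + \left(B - 30\right) \left(d - 1\right) = - \frac{2}{7} + \left(-30 + B\right) \left(-1 + d\right) = - \frac{2}{7} + \left(-1 + d\right) \left(-30 + B\right)$)
$\frac{356 + Q{\left(-20,\left(-2\right) \left(-2\right) \right)}}{193 - 37} = \frac{356 - \left(- \frac{348}{7} + 50 \left(-2\right) \left(-2\right)\right)}{193 - 37} = \frac{356 + \left(\frac{208}{7} + 20 - 120 - 80\right)}{156} = \left(356 + \left(\frac{208}{7} + 20 - 120 - 80\right)\right) \frac{1}{156} = \left(356 - \frac{1052}{7}\right) \frac{1}{156} = \frac{1440}{7} \cdot \frac{1}{156} = \frac{120}{91}$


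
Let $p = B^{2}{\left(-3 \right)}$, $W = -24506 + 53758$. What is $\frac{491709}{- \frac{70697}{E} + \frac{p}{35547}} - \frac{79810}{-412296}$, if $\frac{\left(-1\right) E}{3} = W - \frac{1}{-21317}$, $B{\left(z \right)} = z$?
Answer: $\frac{1123419686768169440717135}{1841172026980741284} \approx 6.1017 \cdot 10^{5}$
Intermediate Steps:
$W = 29252$
$p = 9$ ($p = \left(-3\right)^{2} = 9$)
$E = - \frac{1870694655}{21317}$ ($E = - 3 \left(29252 - \frac{1}{-21317}\right) = - 3 \left(29252 - - \frac{1}{21317}\right) = - 3 \left(29252 + \frac{1}{21317}\right) = \left(-3\right) \frac{623564885}{21317} = - \frac{1870694655}{21317} \approx -87756.0$)
$\frac{491709}{- \frac{70697}{E} + \frac{p}{35547}} - \frac{79810}{-412296} = \frac{491709}{- \frac{70697}{- \frac{1870694655}{21317}} + \frac{9}{35547}} - \frac{79810}{-412296} = \frac{491709}{\left(-70697\right) \left(- \frac{21317}{1870694655}\right) + 9 \cdot \frac{1}{35547}} - - \frac{39905}{206148} = \frac{491709}{\frac{1507047949}{1870694655} + \frac{3}{11849}} + \frac{39905}{206148} = \frac{491709}{\frac{17862623231666}{22165860967095}} + \frac{39905}{206148} = 491709 \cdot \frac{22165860967095}{17862623231666} + \frac{39905}{206148} = \frac{10899153330269315355}{17862623231666} + \frac{39905}{206148} = \frac{1123419686768169440717135}{1841172026980741284}$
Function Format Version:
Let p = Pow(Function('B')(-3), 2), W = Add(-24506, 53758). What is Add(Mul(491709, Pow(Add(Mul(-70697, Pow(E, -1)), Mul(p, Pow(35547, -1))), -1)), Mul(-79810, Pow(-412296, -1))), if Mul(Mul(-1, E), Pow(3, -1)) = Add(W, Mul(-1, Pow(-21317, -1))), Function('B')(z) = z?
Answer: Rational(1123419686768169440717135, 1841172026980741284) ≈ 6.1017e+5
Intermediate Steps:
W = 29252
p = 9 (p = Pow(-3, 2) = 9)
E = Rational(-1870694655, 21317) (E = Mul(-3, Add(29252, Mul(-1, Pow(-21317, -1)))) = Mul(-3, Add(29252, Mul(-1, Rational(-1, 21317)))) = Mul(-3, Add(29252, Rational(1, 21317))) = Mul(-3, Rational(623564885, 21317)) = Rational(-1870694655, 21317) ≈ -87756.)
Add(Mul(491709, Pow(Add(Mul(-70697, Pow(E, -1)), Mul(p, Pow(35547, -1))), -1)), Mul(-79810, Pow(-412296, -1))) = Add(Mul(491709, Pow(Add(Mul(-70697, Pow(Rational(-1870694655, 21317), -1)), Mul(9, Pow(35547, -1))), -1)), Mul(-79810, Pow(-412296, -1))) = Add(Mul(491709, Pow(Add(Mul(-70697, Rational(-21317, 1870694655)), Mul(9, Rational(1, 35547))), -1)), Mul(-79810, Rational(-1, 412296))) = Add(Mul(491709, Pow(Add(Rational(1507047949, 1870694655), Rational(3, 11849)), -1)), Rational(39905, 206148)) = Add(Mul(491709, Pow(Rational(17862623231666, 22165860967095), -1)), Rational(39905, 206148)) = Add(Mul(491709, Rational(22165860967095, 17862623231666)), Rational(39905, 206148)) = Add(Rational(10899153330269315355, 17862623231666), Rational(39905, 206148)) = Rational(1123419686768169440717135, 1841172026980741284)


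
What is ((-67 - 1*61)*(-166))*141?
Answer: 2995968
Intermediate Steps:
((-67 - 1*61)*(-166))*141 = ((-67 - 61)*(-166))*141 = -128*(-166)*141 = 21248*141 = 2995968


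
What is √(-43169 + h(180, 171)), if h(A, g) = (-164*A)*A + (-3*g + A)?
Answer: I*√5357102 ≈ 2314.5*I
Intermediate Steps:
h(A, g) = A - 164*A² - 3*g (h(A, g) = -164*A² + (A - 3*g) = A - 164*A² - 3*g)
√(-43169 + h(180, 171)) = √(-43169 + (180 - 164*180² - 3*171)) = √(-43169 + (180 - 164*32400 - 513)) = √(-43169 + (180 - 5313600 - 513)) = √(-43169 - 5313933) = √(-5357102) = I*√5357102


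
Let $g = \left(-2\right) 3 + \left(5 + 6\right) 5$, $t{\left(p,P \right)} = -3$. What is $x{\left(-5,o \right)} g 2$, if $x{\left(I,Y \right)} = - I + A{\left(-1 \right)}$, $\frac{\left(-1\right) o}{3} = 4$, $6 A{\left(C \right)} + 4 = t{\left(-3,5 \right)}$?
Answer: $\frac{1127}{3} \approx 375.67$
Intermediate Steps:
$A{\left(C \right)} = - \frac{7}{6}$ ($A{\left(C \right)} = - \frac{2}{3} + \frac{1}{6} \left(-3\right) = - \frac{2}{3} - \frac{1}{2} = - \frac{7}{6}$)
$o = -12$ ($o = \left(-3\right) 4 = -12$)
$g = 49$ ($g = -6 + 11 \cdot 5 = -6 + 55 = 49$)
$x{\left(I,Y \right)} = - \frac{7}{6} - I$ ($x{\left(I,Y \right)} = - I - \frac{7}{6} = - \frac{7}{6} - I$)
$x{\left(-5,o \right)} g 2 = \left(- \frac{7}{6} - -5\right) 49 \cdot 2 = \left(- \frac{7}{6} + 5\right) 49 \cdot 2 = \frac{23}{6} \cdot 49 \cdot 2 = \frac{1127}{6} \cdot 2 = \frac{1127}{3}$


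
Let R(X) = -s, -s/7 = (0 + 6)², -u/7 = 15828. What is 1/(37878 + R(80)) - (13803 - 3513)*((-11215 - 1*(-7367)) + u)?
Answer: 44981456158801/38130 ≈ 1.1797e+9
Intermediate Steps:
u = -110796 (u = -7*15828 = -110796)
s = -252 (s = -7*(0 + 6)² = -7*6² = -7*36 = -252)
R(X) = 252 (R(X) = -1*(-252) = 252)
1/(37878 + R(80)) - (13803 - 3513)*((-11215 - 1*(-7367)) + u) = 1/(37878 + 252) - (13803 - 3513)*((-11215 - 1*(-7367)) - 110796) = 1/38130 - 10290*((-11215 + 7367) - 110796) = 1/38130 - 10290*(-3848 - 110796) = 1/38130 - 10290*(-114644) = 1/38130 - 1*(-1179686760) = 1/38130 + 1179686760 = 44981456158801/38130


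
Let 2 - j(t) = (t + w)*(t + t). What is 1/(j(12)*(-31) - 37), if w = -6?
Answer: 1/4365 ≈ 0.00022910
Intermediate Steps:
j(t) = 2 - 2*t*(-6 + t) (j(t) = 2 - (t - 6)*(t + t) = 2 - (-6 + t)*2*t = 2 - 2*t*(-6 + t))
1/(j(12)*(-31) - 37) = 1/((2 - 2*12² + 12*12)*(-31) - 37) = 1/((2 - 2*144 + 144)*(-31) - 37) = 1/((2 - 288 + 144)*(-31) - 37) = 1/(-142*(-31) - 37) = 1/(4402 - 37) = 1/4365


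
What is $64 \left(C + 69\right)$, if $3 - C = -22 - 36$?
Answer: $8320$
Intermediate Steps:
$C = 61$ ($C = 3 - \left(-22 - 36\right) = 3 - -58 = 3 + 58 = 61$)
$64 \left(C + 69\right) = 64 \left(61 + 69\right) = 64 \cdot 130 = 8320$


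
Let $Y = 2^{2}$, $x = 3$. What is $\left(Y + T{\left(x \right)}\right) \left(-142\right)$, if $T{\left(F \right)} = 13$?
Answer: $-2414$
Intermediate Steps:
$Y = 4$
$\left(Y + T{\left(x \right)}\right) \left(-142\right) = \left(4 + 13\right) \left(-142\right) = 17 \left(-142\right) = -2414$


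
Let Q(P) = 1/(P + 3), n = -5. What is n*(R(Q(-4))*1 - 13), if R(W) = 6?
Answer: 35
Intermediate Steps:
Q(P) = 1/(3 + P)
n*(R(Q(-4))*1 - 13) = -5*(6*1 - 13) = -5*(6 - 13) = -5*(-7) = 35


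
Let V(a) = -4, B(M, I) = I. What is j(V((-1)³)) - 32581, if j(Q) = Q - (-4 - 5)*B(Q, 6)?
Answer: -32531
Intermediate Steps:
j(Q) = 54 + Q (j(Q) = Q - (-4 - 5)*6 = Q - (-9)*6 = Q - 1*(-54) = Q + 54 = 54 + Q)
j(V((-1)³)) - 32581 = (54 - 4) - 32581 = 50 - 32581 = -32531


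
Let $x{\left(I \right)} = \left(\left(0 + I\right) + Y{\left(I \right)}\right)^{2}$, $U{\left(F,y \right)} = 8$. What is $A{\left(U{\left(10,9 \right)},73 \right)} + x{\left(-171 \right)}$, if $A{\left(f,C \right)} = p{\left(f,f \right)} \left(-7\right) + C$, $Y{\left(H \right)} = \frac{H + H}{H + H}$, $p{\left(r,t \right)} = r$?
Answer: $28917$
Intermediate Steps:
$Y{\left(H \right)} = 1$ ($Y{\left(H \right)} = \frac{2 H}{2 H} = 2 H \frac{1}{2 H} = 1$)
$x{\left(I \right)} = \left(1 + I\right)^{2}$ ($x{\left(I \right)} = \left(\left(0 + I\right) + 1\right)^{2} = \left(I + 1\right)^{2} = \left(1 + I\right)^{2}$)
$A{\left(f,C \right)} = C - 7 f$ ($A{\left(f,C \right)} = f \left(-7\right) + C = - 7 f + C = C - 7 f$)
$A{\left(U{\left(10,9 \right)},73 \right)} + x{\left(-171 \right)} = \left(73 - 56\right) + \left(1 - 171\right)^{2} = \left(73 - 56\right) + \left(-170\right)^{2} = 17 + 28900 = 28917$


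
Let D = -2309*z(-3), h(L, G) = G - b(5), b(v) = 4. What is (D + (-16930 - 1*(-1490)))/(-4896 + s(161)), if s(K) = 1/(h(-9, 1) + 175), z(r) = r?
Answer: 1464236/842111 ≈ 1.7388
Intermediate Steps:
h(L, G) = -4 + G (h(L, G) = G - 1*4 = G - 4 = -4 + G)
s(K) = 1/172 (s(K) = 1/((-4 + 1) + 175) = 1/(-3 + 175) = 1/172)
D = 6927 (D = -2309*(-3) = 6927)
(D + (-16930 - 1*(-1490)))/(-4896 + s(161)) = (6927 + (-16930 - 1*(-1490)))/(-4896 + 1/172) = (6927 + (-16930 + 1490))/(-842111/172) = (6927 - 15440)*(-172/842111) = -8513*(-172/842111) = 1464236/842111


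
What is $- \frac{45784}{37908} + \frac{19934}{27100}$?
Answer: $- \frac{60636041}{128413350} \approx -0.47219$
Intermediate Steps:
$- \frac{45784}{37908} + \frac{19934}{27100} = \left(-45784\right) \frac{1}{37908} + 19934 \cdot \frac{1}{27100} = - \frac{11446}{9477} + \frac{9967}{13550} = - \frac{60636041}{128413350}$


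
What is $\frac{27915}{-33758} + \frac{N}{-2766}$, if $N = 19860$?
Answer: $- \frac{124607795}{15562438} \approx -8.007$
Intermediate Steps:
$\frac{27915}{-33758} + \frac{N}{-2766} = \frac{27915}{-33758} + \frac{19860}{-2766} = 27915 \left(- \frac{1}{33758}\right) + 19860 \left(- \frac{1}{2766}\right) = - \frac{27915}{33758} - \frac{3310}{461} = - \frac{124607795}{15562438}$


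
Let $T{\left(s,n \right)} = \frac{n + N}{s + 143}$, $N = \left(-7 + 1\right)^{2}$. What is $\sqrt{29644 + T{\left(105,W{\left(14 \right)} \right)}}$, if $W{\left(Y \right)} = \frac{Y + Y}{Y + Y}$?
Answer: $\frac{3 \sqrt{50645382}}{124} \approx 172.17$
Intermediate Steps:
$N = 36$ ($N = \left(-6\right)^{2} = 36$)
$W{\left(Y \right)} = 1$ ($W{\left(Y \right)} = \frac{2 Y}{2 Y} = 2 Y \frac{1}{2 Y} = 1$)
$T{\left(s,n \right)} = \frac{36 + n}{143 + s}$ ($T{\left(s,n \right)} = \frac{n + 36}{s + 143} = \frac{36 + n}{143 + s}$)
$\sqrt{29644 + T{\left(105,W{\left(14 \right)} \right)}} = \sqrt{29644 + \frac{36 + 1}{143 + 105}} = \sqrt{29644 + \frac{1}{248} \cdot 37} = \sqrt{29644 + \frac{37}{248}} = \sqrt{\frac{7351749}{248}} = \frac{3 \sqrt{50645382}}{124}$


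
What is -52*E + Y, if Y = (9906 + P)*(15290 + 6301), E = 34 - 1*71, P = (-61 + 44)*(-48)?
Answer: 231500626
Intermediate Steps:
P = 816 (P = -17*(-48) = 816)
E = -37 (E = 34 - 71 = -37)
Y = 231498702 (Y = (9906 + 816)*(15290 + 6301) = 10722*21591 = 231498702)
-52*E + Y = -52*(-37) + 231498702 = 1924 + 231498702 = 231500626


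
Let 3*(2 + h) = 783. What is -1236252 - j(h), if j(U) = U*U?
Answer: -1303333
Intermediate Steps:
h = 259 (h = -2 + (⅓)*783 = -2 + 261 = 259)
j(U) = U²
-1236252 - j(h) = -1236252 - 1*259² = -1236252 - 1*67081 = -1236252 - 67081 = -1303333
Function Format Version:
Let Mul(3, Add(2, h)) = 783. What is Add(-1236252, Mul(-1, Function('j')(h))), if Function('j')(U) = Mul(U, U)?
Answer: -1303333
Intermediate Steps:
h = 259 (h = Add(-2, Mul(Rational(1, 3), 783)) = Add(-2, 261) = 259)
Function('j')(U) = Pow(U, 2)
Add(-1236252, Mul(-1, Function('j')(h))) = Add(-1236252, Mul(-1, Pow(259, 2))) = Add(-1236252, Mul(-1, 67081)) = Add(-1236252, -67081) = -1303333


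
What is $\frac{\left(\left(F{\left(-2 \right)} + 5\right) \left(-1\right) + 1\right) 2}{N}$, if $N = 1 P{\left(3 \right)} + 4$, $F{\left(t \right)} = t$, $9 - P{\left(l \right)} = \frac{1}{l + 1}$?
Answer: $- \frac{16}{51} \approx -0.31373$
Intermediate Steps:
$P{\left(l \right)} = 9 - \frac{1}{1 + l}$ ($P{\left(l \right)} = 9 - \frac{1}{l + 1} = 9 - \frac{1}{1 + l}$)
$N = \frac{51}{4}$ ($N = 1 \frac{8 + 9 \cdot 3}{1 + 3} + 4 = 1 \frac{8 + 27}{4} + 4 = 1 \cdot \frac{1}{4} \cdot 35 + 4 = 1 \cdot \frac{35}{4} + 4 = \frac{35}{4} + 4 = \frac{51}{4} \approx 12.75$)
$\frac{\left(\left(F{\left(-2 \right)} + 5\right) \left(-1\right) + 1\right) 2}{N} = \frac{\left(\left(-2 + 5\right) \left(-1\right) + 1\right) 2}{\frac{51}{4}} = \frac{4 \left(3 \left(-1\right) + 1\right) 2}{51} = \frac{4 \left(-3 + 1\right) 2}{51} = \frac{4 \left(\left(-2\right) 2\right)}{51} = \frac{4}{51} \left(-4\right) = - \frac{16}{51}$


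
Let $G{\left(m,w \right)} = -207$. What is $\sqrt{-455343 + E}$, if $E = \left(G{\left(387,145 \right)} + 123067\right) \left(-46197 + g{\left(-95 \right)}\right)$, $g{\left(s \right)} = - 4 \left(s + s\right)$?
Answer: $i \sqrt{5582845163} \approx 74719.0 i$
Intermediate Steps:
$g{\left(s \right)} = - 8 s$ ($g{\left(s \right)} = - 4 \cdot 2 s = - 8 s$)
$E = -5582389820$ ($E = \left(-207 + 123067\right) \left(-46197 - -760\right) = 122860 \left(-46197 + 760\right) = 122860 \left(-45437\right) = -5582389820$)
$\sqrt{-455343 + E} = \sqrt{-455343 - 5582389820} = \sqrt{-5582845163} = i \sqrt{5582845163}$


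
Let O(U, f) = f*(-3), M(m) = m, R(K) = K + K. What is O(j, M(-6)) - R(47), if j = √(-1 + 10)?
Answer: -76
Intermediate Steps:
R(K) = 2*K
j = 3 (j = √9 = 3)
O(U, f) = -3*f
O(j, M(-6)) - R(47) = -3*(-6) - 2*47 = 18 - 1*94 = 18 - 94 = -76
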